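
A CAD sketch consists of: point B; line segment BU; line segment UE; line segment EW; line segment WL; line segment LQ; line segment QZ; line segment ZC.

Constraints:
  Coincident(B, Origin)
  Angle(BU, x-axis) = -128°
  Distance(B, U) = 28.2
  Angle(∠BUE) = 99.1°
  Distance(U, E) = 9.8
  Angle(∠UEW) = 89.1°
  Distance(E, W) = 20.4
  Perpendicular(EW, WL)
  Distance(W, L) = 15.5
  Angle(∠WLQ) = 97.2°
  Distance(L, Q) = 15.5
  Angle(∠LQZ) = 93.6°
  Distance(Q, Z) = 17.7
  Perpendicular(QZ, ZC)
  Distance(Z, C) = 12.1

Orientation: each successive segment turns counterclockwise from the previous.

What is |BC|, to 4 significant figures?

21.60

B is at the origin; BU runs at -128.0° with length 28.2, so U = (-17.36, -22.22). ∠BUE = 99.1° gives UE at -47.10° from the x-axis; with |UE| = 9.8, E = (-10.69, -29.40). ∠UEW = 89.1° gives EW at 43.80° from the x-axis; with |EW| = 20.4, W = (4.033, -15.28). The perpendicularity gives WL at right angles to EW, so WL runs at 133.8°; with |WL| = 15.5, L = (-6.695, -4.094). ∠WLQ = 97.2° gives LQ at -143.4° from the x-axis; with |LQ| = 15.5, Q = (-19.14, -13.34). ∠LQZ = 93.6° gives QZ at -57.00° from the x-axis; with |QZ| = 17.7, Z = (-9.498, -28.18). QZ ⟂ ZC, so ZC runs at 33.00°; with |ZC| = 12.1, C = (0.6495, -21.59). Then |BC| = |C − B| = 21.60.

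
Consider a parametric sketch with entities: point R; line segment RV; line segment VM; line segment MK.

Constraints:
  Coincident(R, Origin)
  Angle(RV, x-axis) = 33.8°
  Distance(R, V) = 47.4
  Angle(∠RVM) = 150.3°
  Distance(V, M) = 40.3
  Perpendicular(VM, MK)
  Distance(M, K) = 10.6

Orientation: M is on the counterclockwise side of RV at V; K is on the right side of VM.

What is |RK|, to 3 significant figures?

88.3

∠RVM = 150.3°, so VM runs at 33.8° + (180° − 150.3°) = 63.5° from the x-axis; with |VM| = 40.3, M = V + 40.3·(cos 63.5°, sin 63.5°) = (57.4, 62.4). VM ⟂ MK; with |MK| = 10.6 on the right of VM, K = M + 10.6·(0.895, -0.446) = (66.9, 57.7). Then |RK| = |K − R| = 88.3.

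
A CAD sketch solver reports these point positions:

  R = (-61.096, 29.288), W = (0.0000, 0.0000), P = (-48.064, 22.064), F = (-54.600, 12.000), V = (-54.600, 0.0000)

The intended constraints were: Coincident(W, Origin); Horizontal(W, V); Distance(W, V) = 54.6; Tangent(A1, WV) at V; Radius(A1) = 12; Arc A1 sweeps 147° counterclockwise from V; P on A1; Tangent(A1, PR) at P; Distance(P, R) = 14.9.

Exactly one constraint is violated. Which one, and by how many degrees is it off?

Tangent(A1, PR) at P — off by 4.00°.

W = (0.00, 0.00) ✓; W.y = 0.00, V.y = 0.00 ✓; |WV| = 54.60 ✓; ∠(FV, VW) = 90.00° ✓; |FV| = 12.00 ✓; bearing(F→P) − bearing(F→V) = 147.0° ✓; |FP| = 12.00 ✓; ∠(FP, PR) = 86.00° ✗; |PR| = 14.90 ✓.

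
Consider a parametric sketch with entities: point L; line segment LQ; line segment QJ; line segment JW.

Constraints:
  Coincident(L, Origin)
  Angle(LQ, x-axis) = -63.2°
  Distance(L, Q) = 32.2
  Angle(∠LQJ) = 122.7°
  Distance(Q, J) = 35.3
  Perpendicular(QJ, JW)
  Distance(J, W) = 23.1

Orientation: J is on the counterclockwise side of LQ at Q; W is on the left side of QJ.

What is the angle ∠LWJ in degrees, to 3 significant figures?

94.3°

L is at the origin; LQ runs at -63.2° with length 32.2, so Q = 32.2·(cos -63.2°, sin -63.2°) = (14.5, -28.7). ∠LQJ = 122.7°, so QJ runs at -63.2° + (180° − 122.7°) = -5.90° from the x-axis; with |QJ| = 35.3, J = Q + 35.3·(cos -5.90°, sin -5.90°) = (49.6, -32.4). QJ is perpendicular to JW; with |JW| = 23.1 on the left of QJ, W = J + 23.1·(0.103, 0.995) = (52.0, -9.39). Then cos ∠LWJ = WL·WJ / (|WL||WJ|), giving 94.3°.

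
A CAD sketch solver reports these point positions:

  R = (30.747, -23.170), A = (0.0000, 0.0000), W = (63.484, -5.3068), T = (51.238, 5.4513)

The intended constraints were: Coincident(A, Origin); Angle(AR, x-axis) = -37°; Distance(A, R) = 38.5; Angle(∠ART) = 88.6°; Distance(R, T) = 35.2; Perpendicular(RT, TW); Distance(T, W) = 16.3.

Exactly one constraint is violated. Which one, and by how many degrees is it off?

Perpendicular(RT, TW) — off by 5.70°.

A = (0.00, 0.00) ✓; AR at -37.00° ✓; |AR| = 38.50 ✓; ∠ART = 88.60° ✓; |RT| = 35.20 ✓; ∠(RT, TW) = 95.70° ✗; |TW| = 16.30 ✓.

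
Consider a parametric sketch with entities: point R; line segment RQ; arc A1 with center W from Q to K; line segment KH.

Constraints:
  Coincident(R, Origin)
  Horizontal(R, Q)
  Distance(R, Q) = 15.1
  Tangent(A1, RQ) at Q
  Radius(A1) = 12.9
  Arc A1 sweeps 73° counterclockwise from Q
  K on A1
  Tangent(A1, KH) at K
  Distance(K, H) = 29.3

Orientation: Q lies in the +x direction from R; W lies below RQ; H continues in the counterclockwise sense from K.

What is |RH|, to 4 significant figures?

37.60

On A1, Q sits at bearing 90° from W; a 73° counterclockwise sweep puts K at bearing 163°, so K = W + 12.9·(cos 163°, sin 163°) = (2.764, -9.128). Since A1 is tangent to KH there, WK ⟂ KH, so KH runs along (−sin 163°, cos 163°); with |KH| = 29.3, H = (-5.803, -37.15). Then |RH| = |H − R| = 37.60.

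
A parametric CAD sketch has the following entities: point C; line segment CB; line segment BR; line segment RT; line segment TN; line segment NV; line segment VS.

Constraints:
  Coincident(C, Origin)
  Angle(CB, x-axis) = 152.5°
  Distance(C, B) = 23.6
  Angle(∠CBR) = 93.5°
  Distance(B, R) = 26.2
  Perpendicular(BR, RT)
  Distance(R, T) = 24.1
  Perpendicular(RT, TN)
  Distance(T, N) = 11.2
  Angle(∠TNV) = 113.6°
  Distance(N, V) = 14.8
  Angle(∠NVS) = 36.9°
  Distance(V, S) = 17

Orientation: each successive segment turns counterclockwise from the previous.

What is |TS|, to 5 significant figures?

5.6895

C is at the origin; CB runs at 152.5° with length 23.6, so B = (-20.933, 10.897). ∠CBR = 93.5° gives BR at -121.00° from the x-axis; with |BR| = 26.2, R = (-34.427, -11.561). The perpendicularity gives RT at right angles to BR, so RT runs at -31.000°; with |RT| = 24.1, T = (-13.770, -23.973). RT ⟂ TN, so TN runs at 59.000°; with |TN| = 11.2, N = (-8.0013, -14.373). ∠TNV = 113.6° gives NV at 125.40° from the x-axis; with |NV| = 14.8, V = (-16.575, -2.3088). ∠NVS = 36.9° gives VS at -91.500° from the x-axis; with |VS| = 17.0, S = (-17.020, -19.303). Then |TS| = |S − T| = 5.6895.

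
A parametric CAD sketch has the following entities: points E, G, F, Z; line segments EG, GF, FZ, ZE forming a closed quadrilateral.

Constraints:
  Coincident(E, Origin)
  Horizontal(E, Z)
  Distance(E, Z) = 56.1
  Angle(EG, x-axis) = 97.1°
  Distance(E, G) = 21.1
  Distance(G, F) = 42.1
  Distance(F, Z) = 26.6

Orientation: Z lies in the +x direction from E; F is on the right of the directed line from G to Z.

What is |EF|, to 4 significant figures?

30.60

Checks: |GF| = 42.10 ✓; |FZ| = 26.60 ✓.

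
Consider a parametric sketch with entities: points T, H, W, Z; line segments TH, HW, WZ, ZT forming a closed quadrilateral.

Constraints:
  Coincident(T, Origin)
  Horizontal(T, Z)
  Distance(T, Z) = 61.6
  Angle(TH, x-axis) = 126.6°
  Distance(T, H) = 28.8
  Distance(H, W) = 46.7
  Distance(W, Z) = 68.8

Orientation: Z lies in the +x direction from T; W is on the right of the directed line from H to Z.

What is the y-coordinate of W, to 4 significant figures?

-21.60

Checks: |HW| = 46.70 ✓; |WZ| = 68.80 ✓.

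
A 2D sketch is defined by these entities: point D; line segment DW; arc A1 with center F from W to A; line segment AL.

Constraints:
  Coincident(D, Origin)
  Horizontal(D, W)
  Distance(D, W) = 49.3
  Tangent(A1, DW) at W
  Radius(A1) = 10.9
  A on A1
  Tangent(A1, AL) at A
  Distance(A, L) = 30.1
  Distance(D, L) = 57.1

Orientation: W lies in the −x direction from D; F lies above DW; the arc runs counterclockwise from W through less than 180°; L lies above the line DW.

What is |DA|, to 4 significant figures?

40.02

Checks: ∠(FW, WD) = 90.00° ✓; |FW| = 10.90 ✓; |FA| = 10.90 ✓; ∠(FA, AL) = 90.00° ✓; |AL| = 30.10 ✓; |DL| = 57.10 ✓.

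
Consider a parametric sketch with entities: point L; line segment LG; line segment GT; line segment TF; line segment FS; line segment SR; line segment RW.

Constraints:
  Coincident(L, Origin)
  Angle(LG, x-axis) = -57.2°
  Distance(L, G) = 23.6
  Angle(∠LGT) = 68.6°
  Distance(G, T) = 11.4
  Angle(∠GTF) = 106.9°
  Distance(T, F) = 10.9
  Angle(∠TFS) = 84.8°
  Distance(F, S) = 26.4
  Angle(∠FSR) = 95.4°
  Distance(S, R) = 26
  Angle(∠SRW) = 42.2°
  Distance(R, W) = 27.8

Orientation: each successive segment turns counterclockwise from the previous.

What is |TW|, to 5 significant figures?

8.2181

L is at the origin; LG runs at -57.2° with length 23.6, so G = (12.784, -19.837). ∠LGT = 68.6° gives GT at 54.200° from the x-axis; with |GT| = 11.4, T = (19.453, -10.591). ∠GTF = 106.9° gives TF at 127.30° from the x-axis; with |TF| = 10.9, F = (12.848, -1.9206). ∠TFS = 84.8° gives FS at -137.50° from the x-axis; with |FS| = 26.4, S = (-6.6166, -19.756). ∠FSR = 95.4° gives SR at -52.900° from the x-axis; with |SR| = 26.0, R = (9.0668, -40.493). ∠SRW = 42.2° gives RW at 84.900° from the x-axis; with |RW| = 27.8, W = (11.538, -12.803). Then |TW| = |W − T| = 8.2181.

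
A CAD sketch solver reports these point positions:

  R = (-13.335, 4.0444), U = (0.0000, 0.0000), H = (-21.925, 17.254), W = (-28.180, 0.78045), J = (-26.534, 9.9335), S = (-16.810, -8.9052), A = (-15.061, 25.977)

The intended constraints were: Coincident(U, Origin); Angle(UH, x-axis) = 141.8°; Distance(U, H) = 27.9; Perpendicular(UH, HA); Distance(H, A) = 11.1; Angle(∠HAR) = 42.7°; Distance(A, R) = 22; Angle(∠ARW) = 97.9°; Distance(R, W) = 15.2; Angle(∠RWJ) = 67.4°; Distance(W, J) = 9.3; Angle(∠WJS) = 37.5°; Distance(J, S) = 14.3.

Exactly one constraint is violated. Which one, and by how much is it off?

Distance(J, S) = 14.3 — off by 6.90.

U = (0.00, 0.00) ✓; UH at 141.8° ✓; |UH| = 27.90 ✓; ∠(UH, HA) = 90.00° ✓; |HA| = 11.10 ✓; ∠HAR = 42.70° ✓; |AR| = 22.00 ✓; ∠ARW = 97.90° ✓; |RW| = 15.20 ✓; ∠RWJ = 67.41° ✓; |WJ| = 9.300 ✓; ∠WJS = 37.50° ✓; |JS| = 21.20 ✗.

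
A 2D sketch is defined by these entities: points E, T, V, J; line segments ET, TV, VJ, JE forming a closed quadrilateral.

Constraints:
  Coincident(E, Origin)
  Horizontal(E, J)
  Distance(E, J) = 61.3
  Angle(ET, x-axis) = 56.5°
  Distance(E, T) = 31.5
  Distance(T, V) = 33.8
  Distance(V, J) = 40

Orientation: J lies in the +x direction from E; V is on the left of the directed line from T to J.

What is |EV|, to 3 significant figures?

62.1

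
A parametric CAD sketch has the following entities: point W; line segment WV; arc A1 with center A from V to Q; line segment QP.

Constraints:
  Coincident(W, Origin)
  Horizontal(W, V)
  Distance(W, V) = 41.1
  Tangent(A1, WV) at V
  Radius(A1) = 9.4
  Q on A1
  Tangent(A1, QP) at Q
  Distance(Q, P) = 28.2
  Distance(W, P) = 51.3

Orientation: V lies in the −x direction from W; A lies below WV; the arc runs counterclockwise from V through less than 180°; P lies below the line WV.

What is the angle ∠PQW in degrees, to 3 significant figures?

74.3°

Checks: |AQ| = 9.400 ✓; ∠(AQ, QP) = 90.00° ✓; |QP| = 28.20 ✓; |WP| = 51.30 ✓.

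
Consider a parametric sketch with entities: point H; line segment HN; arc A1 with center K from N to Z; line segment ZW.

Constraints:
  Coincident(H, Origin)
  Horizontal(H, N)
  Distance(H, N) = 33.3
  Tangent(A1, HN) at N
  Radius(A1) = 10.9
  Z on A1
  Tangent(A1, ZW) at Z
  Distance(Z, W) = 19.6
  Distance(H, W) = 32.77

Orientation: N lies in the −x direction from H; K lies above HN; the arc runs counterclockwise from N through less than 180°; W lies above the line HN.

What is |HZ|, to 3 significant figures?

24.2

H is at the origin; HN is horizontal with |HN| = 33.3 and N on the −x side, so N = (-33.3, 0.00). Tangency of A1 to HN means the radius KN is perpendicular to HN, so K = N + (0, 10.9) = (-33.3, 10.9). Since KZ ⟂ ZW (tangency), |KW| = √(10.9² + 19.6²) = 22.4 regardless of where Z sits on A1. So W lies on both circle(H, 32.77) and circle(K, 22.4); the above-HN intersection is W = (-18.1, 27.3). Z is the foot of the tangent from W: Z = (-22.7, 8.31).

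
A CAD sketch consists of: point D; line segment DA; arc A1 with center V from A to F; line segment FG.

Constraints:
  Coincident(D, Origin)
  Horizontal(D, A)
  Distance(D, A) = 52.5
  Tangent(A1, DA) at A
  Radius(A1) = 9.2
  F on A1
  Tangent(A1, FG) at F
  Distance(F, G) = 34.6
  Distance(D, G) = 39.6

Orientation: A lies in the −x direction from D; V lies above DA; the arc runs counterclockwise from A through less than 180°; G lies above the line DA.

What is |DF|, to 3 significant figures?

45.3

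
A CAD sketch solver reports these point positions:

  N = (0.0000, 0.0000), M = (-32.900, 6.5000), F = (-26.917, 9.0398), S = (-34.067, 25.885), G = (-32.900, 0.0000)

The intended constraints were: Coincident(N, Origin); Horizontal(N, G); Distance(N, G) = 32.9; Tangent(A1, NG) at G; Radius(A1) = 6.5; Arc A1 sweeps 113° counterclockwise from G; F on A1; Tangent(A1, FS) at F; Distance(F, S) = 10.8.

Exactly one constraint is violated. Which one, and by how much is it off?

Distance(F, S) = 10.8 — off by 7.50.

N = (0.00, 0.00) ✓; N.y = 0.00, G.y = 0.00 ✓; |NG| = 32.90 ✓; ∠(MG, GN) = 90.00° ✓; |MG| = 6.500 ✓; bearing(M→F) − bearing(M→G) = 113.0° ✓; |MF| = 6.500 ✓; ∠(MF, FS) = 90.00° ✓; |FS| = 18.30 ✗.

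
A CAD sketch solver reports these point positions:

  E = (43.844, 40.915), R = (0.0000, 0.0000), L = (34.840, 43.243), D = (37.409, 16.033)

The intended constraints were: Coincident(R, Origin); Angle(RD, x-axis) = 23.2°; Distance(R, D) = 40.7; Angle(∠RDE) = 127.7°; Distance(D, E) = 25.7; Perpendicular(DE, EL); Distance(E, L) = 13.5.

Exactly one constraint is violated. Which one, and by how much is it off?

Distance(E, L) = 13.5 — off by 4.20.

R = (0.00, 0.00) ✓; RD at 23.20° ✓; |RD| = 40.70 ✓; ∠RDE = 127.7° ✓; |DE| = 25.70 ✓; ∠(DE, EL) = 90.00° ✓; |EL| = 9.300 ✗.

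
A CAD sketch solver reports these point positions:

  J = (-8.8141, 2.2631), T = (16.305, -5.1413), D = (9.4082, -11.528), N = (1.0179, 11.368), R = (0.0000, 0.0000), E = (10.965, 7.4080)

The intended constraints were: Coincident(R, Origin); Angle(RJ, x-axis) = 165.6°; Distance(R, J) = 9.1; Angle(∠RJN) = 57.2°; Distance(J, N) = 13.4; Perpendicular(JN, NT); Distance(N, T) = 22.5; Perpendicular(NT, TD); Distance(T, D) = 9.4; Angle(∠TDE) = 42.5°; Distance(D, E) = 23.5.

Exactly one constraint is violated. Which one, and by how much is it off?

Distance(D, E) = 23.5 — off by 4.50.

R = (0.00, 0.00) ✓; RJ at 165.6° ✓; |RJ| = 9.100 ✓; ∠RJN = 57.20° ✓; |JN| = 13.40 ✓; ∠(JN, NT) = 90.00° ✓; |NT| = 22.50 ✓; ∠(NT, TD) = 90.00° ✓; |TD| = 9.400 ✓; ∠TDE = 42.50° ✓; |DE| = 19.00 ✗.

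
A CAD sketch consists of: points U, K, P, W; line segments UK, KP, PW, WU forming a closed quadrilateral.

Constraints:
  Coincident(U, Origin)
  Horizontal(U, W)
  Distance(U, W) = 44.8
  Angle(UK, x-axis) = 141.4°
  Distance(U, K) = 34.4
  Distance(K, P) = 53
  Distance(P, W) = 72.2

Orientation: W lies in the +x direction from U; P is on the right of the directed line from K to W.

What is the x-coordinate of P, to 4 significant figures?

-20.34

U is at the origin; UW is horizontal with |UW| = 44.8 and W in +x, so W = (44.8, 0). UK runs at 141.4° with |UK| = 34.4, so K = (-26.88, 21.46). P is determined by |KP| = 53.0 and |PW| = 72.2 together: it lies at the intersection of circle(K, 53.0) and circle(W, 72.2). With |KW| = 74.83, the foot of the radical line on KW is 21.35 from K and the perpendicular offset is √(53.0² − 21.35²) = 48.51. Taking the right-of-KW solution: P = (-20.34, -31.13).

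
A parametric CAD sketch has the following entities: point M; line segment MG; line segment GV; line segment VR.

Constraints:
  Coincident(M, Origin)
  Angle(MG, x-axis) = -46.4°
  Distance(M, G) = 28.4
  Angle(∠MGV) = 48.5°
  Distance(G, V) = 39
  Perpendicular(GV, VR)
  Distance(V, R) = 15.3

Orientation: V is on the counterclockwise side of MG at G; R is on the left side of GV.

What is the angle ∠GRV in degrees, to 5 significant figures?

68.580°

M is at the origin; MG runs at -46.4° with length 28.4, so G = 28.4·(cos -46.4°, sin -46.4°) = (19.585, -20.566). ∠MGV = 48.5°, so GV runs at -46.4° + (180° − 48.5°) = 85.100° from the x-axis; with |GV| = 39.0, V = G + 39.0·(cos 85.100°, sin 85.100°) = (22.916, 18.291). The perpendicularity gives VR at right angles to GV; with |VR| = 15.3 on the left of GV, R = V + 15.3·(-0.99635, 0.085417) = (7.6724, 19.598). Then cos ∠GRV = RG·RV / (|RG||RV|), giving 68.580°.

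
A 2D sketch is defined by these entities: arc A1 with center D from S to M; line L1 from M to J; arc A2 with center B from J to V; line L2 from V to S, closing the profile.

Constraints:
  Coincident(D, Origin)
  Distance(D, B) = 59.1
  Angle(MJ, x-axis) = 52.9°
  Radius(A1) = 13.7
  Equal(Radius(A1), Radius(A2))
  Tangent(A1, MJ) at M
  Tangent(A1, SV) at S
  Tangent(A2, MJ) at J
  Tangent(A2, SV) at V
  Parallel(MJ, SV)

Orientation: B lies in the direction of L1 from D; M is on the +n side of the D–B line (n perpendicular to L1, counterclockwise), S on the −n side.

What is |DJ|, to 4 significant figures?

60.67

The slot axis is L1's direction at 52.9°, so u = (cos 52.9°, sin 52.9°) = (0.6032, 0.7976) and n = (−sin 52.9°, cos 52.9°) = (-0.7976, 0.6032). D is at the origin and B lies 59.1 along u from D, so B = 59.1·u = (35.65, 47.14). Tangency of A1 to both parallel lines with radius 13.7 puts M and S at D ± 13.7·n: M = (-10.93, 8.264), S = (10.93, -8.264). Equal radii place J and V the same way about B: J = B + 13.7·n = (24.72, 55.40), V = B − 13.7·n = (46.58, 38.87). Then |DJ| = |J − D| = 60.67.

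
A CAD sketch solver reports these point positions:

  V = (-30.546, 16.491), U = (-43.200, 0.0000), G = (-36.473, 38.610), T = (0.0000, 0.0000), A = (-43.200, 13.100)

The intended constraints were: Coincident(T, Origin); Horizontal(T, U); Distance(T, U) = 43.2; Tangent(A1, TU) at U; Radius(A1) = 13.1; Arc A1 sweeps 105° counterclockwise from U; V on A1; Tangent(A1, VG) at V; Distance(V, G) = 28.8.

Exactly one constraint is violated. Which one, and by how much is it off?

Distance(V, G) = 28.8 — off by 5.90.

T = (0.00, 0.00) ✓; T.y = 0.00, U.y = 0.00 ✓; |TU| = 43.20 ✓; ∠(AU, UT) = 90.00° ✓; |AU| = 13.10 ✓; bearing(A→V) − bearing(A→U) = 105.0° ✓; |AV| = 13.10 ✓; ∠(AV, VG) = 90.00° ✓; |VG| = 22.90 ✗.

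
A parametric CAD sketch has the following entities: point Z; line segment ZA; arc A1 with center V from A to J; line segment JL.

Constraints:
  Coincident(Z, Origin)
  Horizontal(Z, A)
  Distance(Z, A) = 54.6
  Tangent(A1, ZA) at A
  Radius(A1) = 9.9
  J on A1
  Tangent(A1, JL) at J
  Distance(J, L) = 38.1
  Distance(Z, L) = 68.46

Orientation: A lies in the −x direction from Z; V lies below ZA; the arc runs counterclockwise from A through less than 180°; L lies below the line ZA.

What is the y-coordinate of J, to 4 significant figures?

-13.94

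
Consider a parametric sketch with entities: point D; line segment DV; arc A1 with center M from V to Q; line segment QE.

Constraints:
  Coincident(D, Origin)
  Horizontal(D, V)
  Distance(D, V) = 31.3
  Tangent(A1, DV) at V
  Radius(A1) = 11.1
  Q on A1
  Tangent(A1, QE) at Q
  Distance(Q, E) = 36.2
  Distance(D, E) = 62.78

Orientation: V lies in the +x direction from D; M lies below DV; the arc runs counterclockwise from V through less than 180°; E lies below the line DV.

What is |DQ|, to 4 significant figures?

27.61

D is at the origin; D and V share the same y with |DV| = 31.3 and V on the +x side, so V = (31.30, 0.000). A1 meets DV tangentially, so MV is at right angles to DV, so M = V + (0, -11.1) = (31.30, -11.10). Since MQ ⟂ QE (tangency), |ME| = √(11.1² + 36.2²) = 37.86 regardless of where Q sits on A1. So E lies on both circle(D, 62.78) and circle(M, 37.86); the below-DV intersection is E = (40.74, -47.77). Q is the foot of the tangent from E: Q = (21.83, -16.90).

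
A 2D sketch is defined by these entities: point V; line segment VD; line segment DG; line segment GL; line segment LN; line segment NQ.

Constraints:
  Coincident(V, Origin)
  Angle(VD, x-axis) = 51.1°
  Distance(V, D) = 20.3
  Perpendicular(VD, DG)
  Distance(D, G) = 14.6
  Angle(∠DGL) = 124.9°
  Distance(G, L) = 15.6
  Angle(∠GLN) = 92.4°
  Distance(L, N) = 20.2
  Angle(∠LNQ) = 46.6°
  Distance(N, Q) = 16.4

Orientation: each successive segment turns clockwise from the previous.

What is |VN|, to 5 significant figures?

8.8334

V is at the origin; VD runs at 51.1° with length 20.3, so D = (12.748, 15.798). The perpendicularity gives DG at right angles to VD, so DG runs at -38.900°; with |DG| = 14.6, G = (24.110, 6.6301). ∠DGL = 124.9° gives GL at -94.000° from the x-axis; with |GL| = 15.6, L = (23.022, -8.9319). ∠GLN = 92.4° gives LN at 178.40° from the x-axis; with |LN| = 20.2, N = (2.8297, -8.3679). Then |VN| = |N − V| = 8.8334.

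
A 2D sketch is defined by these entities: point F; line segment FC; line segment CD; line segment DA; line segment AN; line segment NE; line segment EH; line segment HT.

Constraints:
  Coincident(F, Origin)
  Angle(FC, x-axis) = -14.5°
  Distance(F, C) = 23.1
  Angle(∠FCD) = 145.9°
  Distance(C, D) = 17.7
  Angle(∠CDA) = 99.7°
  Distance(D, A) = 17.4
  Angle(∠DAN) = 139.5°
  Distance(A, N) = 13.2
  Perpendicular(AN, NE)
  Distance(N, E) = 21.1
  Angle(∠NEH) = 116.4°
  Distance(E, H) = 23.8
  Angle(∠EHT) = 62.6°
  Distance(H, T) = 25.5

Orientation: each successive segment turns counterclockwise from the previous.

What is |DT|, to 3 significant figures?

7.55

F is at the origin; FC runs at -14.5° with length 23.1, so C = (22.4, -5.78). ∠FCD = 145.9° gives CD at 19.6° from the x-axis; with |CD| = 17.7, D = (39.0, 0.154). ∠CDA = 99.7° gives DA at 99.9° from the x-axis; with |DA| = 17.4, A = (36.0, 17.3). ∠DAN = 139.5° gives AN at 140° from the x-axis; with |AN| = 13.2, N = (25.9, 25.7). AN is perpendicular to NE, so NE runs at -130°; with |NE| = 21.1, E = (12.4, 9.45). ∠NEH = 116.4° gives EH at -66.0° from the x-axis; with |EH| = 23.8, H = (22.1, -12.3). ∠EHT = 62.6° gives HT at 51.4° from the x-axis; with |HT| = 25.5, T = (38.0, 7.64). Then |DT| = |T − D| = 7.55.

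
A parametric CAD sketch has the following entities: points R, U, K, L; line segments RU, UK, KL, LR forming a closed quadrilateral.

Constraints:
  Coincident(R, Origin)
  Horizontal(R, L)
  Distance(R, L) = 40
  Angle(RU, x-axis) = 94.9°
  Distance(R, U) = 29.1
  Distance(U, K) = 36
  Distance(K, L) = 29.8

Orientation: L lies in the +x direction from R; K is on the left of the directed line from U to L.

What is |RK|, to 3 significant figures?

44.4

Checks: |UK| = 36.00 ✓; |KL| = 29.80 ✓.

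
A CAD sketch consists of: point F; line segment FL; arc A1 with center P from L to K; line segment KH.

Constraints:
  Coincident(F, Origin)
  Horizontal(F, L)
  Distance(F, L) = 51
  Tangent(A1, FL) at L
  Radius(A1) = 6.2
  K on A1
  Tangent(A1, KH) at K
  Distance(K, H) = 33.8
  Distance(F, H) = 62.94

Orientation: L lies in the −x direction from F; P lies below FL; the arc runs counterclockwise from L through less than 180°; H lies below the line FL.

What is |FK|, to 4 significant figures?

57.52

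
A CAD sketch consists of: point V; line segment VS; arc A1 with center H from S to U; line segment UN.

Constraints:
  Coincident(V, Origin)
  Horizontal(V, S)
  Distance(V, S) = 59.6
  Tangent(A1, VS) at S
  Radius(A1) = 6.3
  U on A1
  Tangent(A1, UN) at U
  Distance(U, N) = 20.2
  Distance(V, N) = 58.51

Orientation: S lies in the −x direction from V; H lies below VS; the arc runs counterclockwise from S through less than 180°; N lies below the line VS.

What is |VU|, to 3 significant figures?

65.4

Checks: |HU| = 6.300 ✓; ∠(HU, UN) = 90.00° ✓; |UN| = 20.20 ✓; |VN| = 58.51 ✓.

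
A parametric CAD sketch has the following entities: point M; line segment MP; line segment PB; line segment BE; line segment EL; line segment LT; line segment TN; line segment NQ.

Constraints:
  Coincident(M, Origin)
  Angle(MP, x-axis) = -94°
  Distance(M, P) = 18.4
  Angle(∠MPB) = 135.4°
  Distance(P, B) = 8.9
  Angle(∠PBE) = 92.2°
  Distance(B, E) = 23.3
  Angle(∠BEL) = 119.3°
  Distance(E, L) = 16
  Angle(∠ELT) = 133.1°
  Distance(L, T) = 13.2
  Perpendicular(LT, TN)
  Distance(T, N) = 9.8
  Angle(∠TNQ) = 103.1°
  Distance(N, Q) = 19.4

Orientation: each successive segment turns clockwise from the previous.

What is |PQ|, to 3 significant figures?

20.2

M is at the origin; MP runs at -94.0° with length 18.4, so P = (-1.28, -18.4). ∠MPB = 135.4° gives PB at -139° from the x-axis; with |PB| = 8.9, B = (-7.96, -24.2). ∠PBE = 92.2° gives BE at 134° from the x-axis; with |BE| = 23.3, E = (-24.0, -7.37). ∠BEL = 119.3° gives EL at 72.9° from the x-axis; with |EL| = 16.0, L = (-19.3, 7.93). ∠ELT = 133.1° gives LT at 26.0° from the x-axis; with |LT| = 13.2, T = (-7.46, 13.7). LT is perpendicular to TN, so TN runs at -64.0°; with |TN| = 9.8, N = (-3.16, 4.90). ∠TNQ = 103.1° gives NQ at -141° from the x-axis; with |NQ| = 19.4, Q = (-18.2, -7.33). Then |PQ| = |Q − P| = 20.2.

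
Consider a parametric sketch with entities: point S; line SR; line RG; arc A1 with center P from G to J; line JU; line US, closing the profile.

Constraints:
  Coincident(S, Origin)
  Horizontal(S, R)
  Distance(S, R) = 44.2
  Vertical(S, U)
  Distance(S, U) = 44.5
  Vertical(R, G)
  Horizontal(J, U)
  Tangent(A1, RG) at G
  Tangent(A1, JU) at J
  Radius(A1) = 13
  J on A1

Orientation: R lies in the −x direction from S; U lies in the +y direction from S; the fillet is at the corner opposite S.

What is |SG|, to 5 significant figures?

54.276

The virtual corner opposite S is at (-44.200, 44.500). Since A1 is tangent to RG there, PG ⟂ RG and A1 meets JU tangentially, so PJ is at right angles to JU, with radius 13.0, so the center P sits 13.0 in from both sides at P = (-31.200, 31.500). That places the tangent points at G = (-44.200, 31.500) on RG and J = (-31.200, 44.500) on JU. Then |SG| = |G − S| = 54.276.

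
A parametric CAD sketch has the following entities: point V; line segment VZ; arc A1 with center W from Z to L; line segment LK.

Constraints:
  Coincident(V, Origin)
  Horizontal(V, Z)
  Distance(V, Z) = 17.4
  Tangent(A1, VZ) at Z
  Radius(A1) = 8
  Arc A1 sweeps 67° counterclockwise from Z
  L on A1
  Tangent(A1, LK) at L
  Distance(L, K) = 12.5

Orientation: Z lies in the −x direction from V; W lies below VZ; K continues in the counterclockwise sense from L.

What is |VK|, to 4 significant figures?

33.87

V is at the origin; V and Z share the same y with |VZ| = 17.4 and Z on the −x side, so Z = (-17.40, 0.000). The tangent condition forces WZ to be normal to VZ, so W = Z + (0, -8) = (-17.40, -8.000). On A1, Z sits at bearing 90° from W; a 67° counterclockwise sweep puts L at bearing 157°, so L = W + 8.0·(cos 157°, sin 157°) = (-24.76, -4.874). A1 meets LK tangentially, so WL is at right angles to LK, so LK runs along (−sin 157°, cos 157°); with |LK| = 12.5, K = (-29.65, -16.38). Then |VK| = |K − V| = 33.87.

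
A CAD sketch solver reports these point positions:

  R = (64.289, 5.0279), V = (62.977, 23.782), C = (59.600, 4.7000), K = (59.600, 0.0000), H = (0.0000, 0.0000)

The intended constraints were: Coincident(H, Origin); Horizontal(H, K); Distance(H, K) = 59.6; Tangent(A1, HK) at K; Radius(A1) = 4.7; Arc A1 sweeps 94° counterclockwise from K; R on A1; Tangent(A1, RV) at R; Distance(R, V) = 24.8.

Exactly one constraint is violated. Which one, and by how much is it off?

Distance(R, V) = 24.8 — off by 6.00.

H = (0.00, 0.00) ✓; H.y = 0.00, K.y = 0.00 ✓; |HK| = 59.60 ✓; ∠(CK, KH) = 90.00° ✓; |CK| = 4.700 ✓; bearing(C→R) − bearing(C→K) = 94.00° ✓; |CR| = 4.700 ✓; ∠(CR, RV) = 90.00° ✓; |RV| = 18.80 ✗.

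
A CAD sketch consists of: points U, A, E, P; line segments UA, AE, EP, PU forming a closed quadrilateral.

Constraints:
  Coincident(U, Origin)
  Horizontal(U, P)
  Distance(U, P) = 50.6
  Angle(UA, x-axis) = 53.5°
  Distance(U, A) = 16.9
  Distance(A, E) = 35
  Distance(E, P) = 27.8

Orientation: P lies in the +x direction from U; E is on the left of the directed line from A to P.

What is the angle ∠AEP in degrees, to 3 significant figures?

85.0°

U is at the origin; U and P share the same y with |UP| = 50.6 and P in +x, so P = (50.6, 0). UA runs at 53.5° with |UA| = 16.9, so A = (10.1, 13.6). E is determined by |AE| = 35.0 and |EP| = 27.8 together: it lies at the intersection of circle(A, 35.0) and circle(P, 27.8). With |AP| = 42.8, the foot of the radical line on AP is 26.7 from A and the perpendicular offset is √(35.0² − 26.7²) = 22.7. Taking the left-of-AP solution: E = (42.5, 26.6).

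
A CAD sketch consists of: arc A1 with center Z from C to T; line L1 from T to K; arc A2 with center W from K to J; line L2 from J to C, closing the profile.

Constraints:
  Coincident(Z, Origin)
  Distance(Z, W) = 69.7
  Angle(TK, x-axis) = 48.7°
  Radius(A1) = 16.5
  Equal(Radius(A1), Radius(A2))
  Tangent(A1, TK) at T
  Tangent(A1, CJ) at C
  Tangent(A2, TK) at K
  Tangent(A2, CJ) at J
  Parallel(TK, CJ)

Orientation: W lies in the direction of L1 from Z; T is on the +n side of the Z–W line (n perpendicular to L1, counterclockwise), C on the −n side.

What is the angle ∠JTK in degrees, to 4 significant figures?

25.34°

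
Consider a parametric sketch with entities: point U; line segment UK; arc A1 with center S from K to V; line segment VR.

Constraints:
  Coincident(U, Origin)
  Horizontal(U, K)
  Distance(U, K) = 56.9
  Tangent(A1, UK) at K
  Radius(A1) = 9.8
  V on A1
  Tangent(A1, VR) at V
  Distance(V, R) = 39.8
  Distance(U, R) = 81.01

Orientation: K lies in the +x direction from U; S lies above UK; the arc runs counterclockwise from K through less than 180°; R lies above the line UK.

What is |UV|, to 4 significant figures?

67.50

U is at the origin; UK is horizontal with |UK| = 56.9 and K on the +x side, so K = (56.90, 0.000). A1 meets UK tangentially, so SK is at right angles to UK, so S = K + (0, 9.8) = (56.90, 9.800). Since SV ⟂ VR (tangency), |SR| = √(9.8² + 39.8²) = 40.99 regardless of where V sits on A1. So R lies on both circle(U, 81.01) and circle(S, 40.99); the above-UK intersection is R = (63.54, 50.25). V is the foot of the tangent from R: V = (66.67, 10.57).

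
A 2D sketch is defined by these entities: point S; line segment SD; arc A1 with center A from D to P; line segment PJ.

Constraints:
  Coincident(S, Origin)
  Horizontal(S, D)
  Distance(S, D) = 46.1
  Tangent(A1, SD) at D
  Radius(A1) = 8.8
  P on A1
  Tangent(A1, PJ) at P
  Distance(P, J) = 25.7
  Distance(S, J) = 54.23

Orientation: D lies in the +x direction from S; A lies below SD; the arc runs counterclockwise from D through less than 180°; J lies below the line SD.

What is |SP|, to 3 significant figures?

38.7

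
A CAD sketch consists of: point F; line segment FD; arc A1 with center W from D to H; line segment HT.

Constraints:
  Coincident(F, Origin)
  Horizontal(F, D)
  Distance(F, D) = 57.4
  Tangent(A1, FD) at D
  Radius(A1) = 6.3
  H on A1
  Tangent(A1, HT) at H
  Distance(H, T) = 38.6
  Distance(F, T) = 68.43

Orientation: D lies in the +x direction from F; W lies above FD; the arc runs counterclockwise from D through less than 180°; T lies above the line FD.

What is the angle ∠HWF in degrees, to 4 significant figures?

168.4°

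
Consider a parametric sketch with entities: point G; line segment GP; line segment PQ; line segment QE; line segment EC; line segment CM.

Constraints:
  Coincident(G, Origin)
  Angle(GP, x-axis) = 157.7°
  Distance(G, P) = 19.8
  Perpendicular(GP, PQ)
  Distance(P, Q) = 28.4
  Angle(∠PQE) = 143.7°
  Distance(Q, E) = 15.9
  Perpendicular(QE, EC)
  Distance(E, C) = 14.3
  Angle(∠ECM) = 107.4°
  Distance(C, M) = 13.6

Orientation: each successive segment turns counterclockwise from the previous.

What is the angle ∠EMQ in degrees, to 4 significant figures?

44.28°

G is at the origin; GP runs at 157.7° with length 19.8, so P = (-18.32, 7.513). GP ⟂ PQ, so PQ runs at -112.3°; with |PQ| = 28.4, Q = (-29.10, -18.76). ∠PQE = 143.7° gives QE at -76.00° from the x-axis; with |QE| = 15.9, E = (-25.25, -34.19). The perpendicularity gives EC at right angles to QE, so EC runs at 14.00°; with |EC| = 14.3, C = (-11.37, -30.73). ∠ECM = 107.4° gives CM at 86.60° from the x-axis; with |CM| = 13.6, M = (-10.57, -17.15). Then cos ∠EMQ = ME·MQ / (|ME||MQ|), giving 44.28°.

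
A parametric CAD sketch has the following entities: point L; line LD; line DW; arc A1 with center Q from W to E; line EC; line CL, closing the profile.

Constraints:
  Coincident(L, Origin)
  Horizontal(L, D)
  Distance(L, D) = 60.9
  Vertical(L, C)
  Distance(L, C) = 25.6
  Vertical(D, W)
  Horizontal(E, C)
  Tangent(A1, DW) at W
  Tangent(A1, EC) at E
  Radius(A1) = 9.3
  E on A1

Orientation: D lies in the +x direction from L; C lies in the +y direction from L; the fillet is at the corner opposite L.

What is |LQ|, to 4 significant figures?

54.11

L and C share the same x with |LC| = 25.6 and C on the +y side, so C = (0.000, 25.60). The virtual corner opposite L is at (60.90, 25.60). The tangent condition forces QW to be normal to DW and A1 meets EC tangentially, so QE is at right angles to EC, with radius 9.3, so the center Q sits 9.3 in from both sides at Q = (51.60, 16.30). Then |LQ| = |Q − L| = 54.11.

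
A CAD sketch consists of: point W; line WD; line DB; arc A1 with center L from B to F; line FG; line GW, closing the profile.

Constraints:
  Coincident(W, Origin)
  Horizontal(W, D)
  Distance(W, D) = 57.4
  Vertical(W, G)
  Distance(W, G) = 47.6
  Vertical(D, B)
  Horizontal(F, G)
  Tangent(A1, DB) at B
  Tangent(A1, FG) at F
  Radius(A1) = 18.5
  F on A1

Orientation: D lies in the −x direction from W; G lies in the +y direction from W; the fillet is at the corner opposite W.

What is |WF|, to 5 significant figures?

61.473

The virtual corner opposite W is at (-57.400, 47.600). The tangent condition forces LB to be normal to DB and since A1 is tangent to FG there, LF ⟂ FG, with radius 18.5, so the center L sits 18.5 in from both sides at L = (-38.900, 29.100). That places the tangent points at B = (-57.400, 29.100) on DB and F = (-38.900, 47.600) on FG. Then |WF| = |F − W| = 61.473.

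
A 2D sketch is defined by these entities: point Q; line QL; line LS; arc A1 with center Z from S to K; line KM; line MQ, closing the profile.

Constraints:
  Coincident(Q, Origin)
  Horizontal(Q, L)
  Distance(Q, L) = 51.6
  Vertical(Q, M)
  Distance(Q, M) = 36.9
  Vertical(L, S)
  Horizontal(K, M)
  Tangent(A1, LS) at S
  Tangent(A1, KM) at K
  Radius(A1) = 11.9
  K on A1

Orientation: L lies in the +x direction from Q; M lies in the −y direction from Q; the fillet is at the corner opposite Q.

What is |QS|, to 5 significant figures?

57.337

Q is at the origin; QL is horizontal with |QL| = 51.6 and L on the +x side, so L = (51.600, 0.0000). Q and M share the same x with |QM| = 36.9 and M on the −y side, so M = (0.0000, -36.900). The virtual corner opposite Q is at (51.600, -36.900). The tangent condition forces ZS to be normal to LS and tangency of A1 to KM means the radius ZK is perpendicular to KM, with radius 11.9, so the center Z sits 11.9 in from both sides at Z = (39.700, -25.000). That places the tangent points at S = (51.600, -25.000) on LS and K = (39.700, -36.900) on KM. Then |QS| = |S − Q| = 57.337.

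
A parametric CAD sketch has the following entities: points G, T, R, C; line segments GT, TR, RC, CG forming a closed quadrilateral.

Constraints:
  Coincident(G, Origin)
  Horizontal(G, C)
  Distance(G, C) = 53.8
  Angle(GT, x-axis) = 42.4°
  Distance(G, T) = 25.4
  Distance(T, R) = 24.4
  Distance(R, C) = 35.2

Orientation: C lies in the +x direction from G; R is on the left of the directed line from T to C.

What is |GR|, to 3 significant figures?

49.7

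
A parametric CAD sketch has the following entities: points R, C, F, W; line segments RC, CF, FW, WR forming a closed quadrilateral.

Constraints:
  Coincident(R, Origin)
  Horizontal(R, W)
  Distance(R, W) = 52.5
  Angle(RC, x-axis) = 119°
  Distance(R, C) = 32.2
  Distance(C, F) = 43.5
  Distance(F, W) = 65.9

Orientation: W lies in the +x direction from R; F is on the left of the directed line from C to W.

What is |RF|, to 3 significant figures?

58.8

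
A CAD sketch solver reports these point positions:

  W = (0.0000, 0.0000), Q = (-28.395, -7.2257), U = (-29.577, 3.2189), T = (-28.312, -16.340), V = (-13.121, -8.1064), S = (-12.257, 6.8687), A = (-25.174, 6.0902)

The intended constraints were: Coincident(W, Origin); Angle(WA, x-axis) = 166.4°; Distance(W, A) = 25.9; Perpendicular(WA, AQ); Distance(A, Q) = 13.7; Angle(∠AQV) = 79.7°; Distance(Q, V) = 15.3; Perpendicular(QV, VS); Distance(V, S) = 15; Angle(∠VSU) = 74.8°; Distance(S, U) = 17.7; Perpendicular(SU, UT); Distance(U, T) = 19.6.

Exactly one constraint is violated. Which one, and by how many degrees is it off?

Perpendicular(SU, UT) — off by 8.20°.

W = (0.00, 0.00) ✓; WA at 166.4° ✓; |WA| = 25.90 ✓; ∠(WA, AQ) = 90.00° ✓; |AQ| = 13.70 ✓; ∠AQV = 79.70° ✓; |QV| = 15.30 ✓; ∠(QV, VS) = 90.00° ✓; |VS| = 15.00 ✓; ∠VSU = 74.80° ✓; |SU| = 17.70 ✓; ∠(SU, UT) = 81.80° ✗; |UT| = 19.60 ✓.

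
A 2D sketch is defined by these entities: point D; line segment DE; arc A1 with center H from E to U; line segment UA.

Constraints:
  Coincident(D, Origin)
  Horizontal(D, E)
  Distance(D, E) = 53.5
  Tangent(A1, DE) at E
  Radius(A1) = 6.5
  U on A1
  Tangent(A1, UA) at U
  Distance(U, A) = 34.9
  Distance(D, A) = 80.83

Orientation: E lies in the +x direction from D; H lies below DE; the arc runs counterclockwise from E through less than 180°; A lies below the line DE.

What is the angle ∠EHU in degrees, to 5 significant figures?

131.87°

Checks: ∠(HE, ED) = 90.00° ✓; |HE| = 6.500 ✓; |HU| = 6.500 ✓; ∠(HU, UA) = 90.00° ✓; |UA| = 34.90 ✓; |DA| = 80.83 ✓.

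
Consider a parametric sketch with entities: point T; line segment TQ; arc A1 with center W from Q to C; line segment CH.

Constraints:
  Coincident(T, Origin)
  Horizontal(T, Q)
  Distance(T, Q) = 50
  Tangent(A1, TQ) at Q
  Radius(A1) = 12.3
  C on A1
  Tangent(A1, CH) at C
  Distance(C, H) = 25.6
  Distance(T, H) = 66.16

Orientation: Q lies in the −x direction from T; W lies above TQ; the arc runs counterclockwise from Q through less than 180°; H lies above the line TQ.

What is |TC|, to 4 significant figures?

43.49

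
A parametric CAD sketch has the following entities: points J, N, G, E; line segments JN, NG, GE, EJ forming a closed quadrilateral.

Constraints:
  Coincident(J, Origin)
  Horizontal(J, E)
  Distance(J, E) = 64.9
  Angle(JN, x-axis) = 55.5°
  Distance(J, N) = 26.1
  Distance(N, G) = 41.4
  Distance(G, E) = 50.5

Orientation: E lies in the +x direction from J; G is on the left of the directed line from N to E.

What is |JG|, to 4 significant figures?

66.80

Checks: |NG| = 41.40 ✓; |GE| = 50.50 ✓.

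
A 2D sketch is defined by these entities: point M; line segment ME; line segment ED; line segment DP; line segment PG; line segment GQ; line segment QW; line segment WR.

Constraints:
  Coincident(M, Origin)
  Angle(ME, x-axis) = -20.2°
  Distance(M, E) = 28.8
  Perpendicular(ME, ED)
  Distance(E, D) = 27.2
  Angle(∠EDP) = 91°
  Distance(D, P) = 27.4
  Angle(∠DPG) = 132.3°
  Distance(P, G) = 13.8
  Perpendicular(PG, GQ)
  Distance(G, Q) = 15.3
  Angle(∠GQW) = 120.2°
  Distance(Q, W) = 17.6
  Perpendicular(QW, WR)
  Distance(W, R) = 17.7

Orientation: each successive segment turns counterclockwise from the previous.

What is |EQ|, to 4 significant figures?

26.70

M is at the origin; ME runs at -20.2° with length 28.8, so E = (27.03, -9.945). ME is perpendicular to ED, so ED runs at 69.80°; with |ED| = 27.2, D = (36.42, 15.58). ∠EDP = 91.0° gives DP at 158.8° from the x-axis; with |DP| = 27.4, P = (10.88, 25.49). ∠DPG = 132.3° gives PG at -153.5° from the x-axis; with |PG| = 13.8, G = (-1.475, 19.33). PG is perpendicular to GQ, so GQ runs at -63.50°; with |GQ| = 15.3, Q = (5.352, 5.641). Then |EQ| = |Q − E| = 26.70.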